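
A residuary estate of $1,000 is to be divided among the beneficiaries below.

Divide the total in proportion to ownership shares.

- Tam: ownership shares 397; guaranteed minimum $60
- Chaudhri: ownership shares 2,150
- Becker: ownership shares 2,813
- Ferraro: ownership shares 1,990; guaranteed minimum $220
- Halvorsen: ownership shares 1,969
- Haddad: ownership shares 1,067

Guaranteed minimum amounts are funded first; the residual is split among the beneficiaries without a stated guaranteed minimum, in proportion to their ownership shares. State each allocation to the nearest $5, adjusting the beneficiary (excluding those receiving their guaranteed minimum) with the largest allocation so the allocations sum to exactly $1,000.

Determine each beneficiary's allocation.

Fund the minimums — Tam $60; Ferraro $220. Residual $720.
Residual split over remaining ownership shares 7,999: Chaudhri 193.52 → $195; Becker 253.20 → $255; Halvorsen 177.23 → $175; Haddad 96.04 → $95.

Tam: $60 | Chaudhri: $195 | Becker: $255 | Ferraro: $220 | Halvorsen: $175 | Haddad: $95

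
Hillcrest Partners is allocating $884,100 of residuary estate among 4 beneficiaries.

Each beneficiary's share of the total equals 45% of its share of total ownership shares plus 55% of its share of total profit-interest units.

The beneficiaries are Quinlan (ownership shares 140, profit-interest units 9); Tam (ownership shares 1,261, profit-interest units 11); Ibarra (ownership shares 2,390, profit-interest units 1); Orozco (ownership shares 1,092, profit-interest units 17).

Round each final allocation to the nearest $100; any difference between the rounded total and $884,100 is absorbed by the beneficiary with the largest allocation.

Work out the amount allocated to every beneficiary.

Quinlan: $126,600 | Tam: $243,500 | Ibarra: $207,500 | Orozco: $306,500

Ownership shares total 4,883; profit-interest units total 38.
Composite weights (45% ownership shares + 55% profit-interest units): Quinlan 0.1432; Tam 0.2754; Ibarra 0.2347; Orozco 0.3467.
Unrounded shares: Quinlan 126,572.23; Tam 243,498.67; Ibarra 207,522.69; Orozco 306,506.41.
Rounded to nearest $100: Quinlan $126,600; Tam $243,500; Ibarra $207,500; Orozco $306,500. Sum = $884,100.
Rounded total matches; no reconciliation needed.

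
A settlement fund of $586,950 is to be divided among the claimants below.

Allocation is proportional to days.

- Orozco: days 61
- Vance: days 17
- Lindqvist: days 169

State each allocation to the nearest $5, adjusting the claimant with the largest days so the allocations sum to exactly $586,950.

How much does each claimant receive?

Sum of days: 247.
Pro-rata amounts: Orozco 61/247 × $586,950 = 144,955.26; Vance 17/247 × $586,950 = 40,397.37; Lindqvist 169/247 × $586,950 = 401,597.37.
After rounding ($5): Orozco $144,955; Vance $40,395; Lindqvist $401,595. Sum = $586,945.
Difference $586,950 − $586,945 = +$5 applied to largest days (Lindqvist): Lindqvist becomes $401,600.

Orozco: $144,955 · Vance: $40,395 · Lindqvist: $401,600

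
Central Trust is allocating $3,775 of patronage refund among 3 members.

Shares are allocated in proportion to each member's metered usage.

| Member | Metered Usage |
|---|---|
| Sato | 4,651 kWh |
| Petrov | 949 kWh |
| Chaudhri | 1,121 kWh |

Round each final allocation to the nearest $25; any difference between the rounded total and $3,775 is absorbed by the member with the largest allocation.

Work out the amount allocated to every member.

Sum of metered usage: 6,721.
Raw shares: Sato 4,651/6,721 × $3,775 = 2,612.34; Petrov 949/6,721 × $3,775 = 533.03; Chaudhri 1,121/6,721 × $3,775 = 629.63.
After rounding ($25): Sato $2,600; Petrov $525; Chaudhri $625. Sum = $3,750.
Difference $3,775 − $3,750 = +$25 applied to largest allocation (Sato): Sato becomes $2,625.

Sato: $2,625 · Petrov: $525 · Chaudhri: $625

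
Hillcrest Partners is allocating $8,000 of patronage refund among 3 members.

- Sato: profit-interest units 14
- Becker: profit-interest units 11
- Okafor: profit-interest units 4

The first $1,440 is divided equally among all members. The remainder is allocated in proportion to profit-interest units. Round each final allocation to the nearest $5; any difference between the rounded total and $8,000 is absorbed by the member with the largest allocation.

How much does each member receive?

Sato: $3,645; Becker: $2,970; Okafor: $1,385

First tranche $1,440 split equally: $480 each.
Remainder $6,560 by profit-interest units (total 29): Sato 3,166.90 → $3,165; Becker 2,488.28 → $2,490; Okafor 904.83 → $905.
Totals: Sato $480 + $3,165 = $3,645; Becker $480 + $2,490 = $2,970; Okafor $480 + $905 = $1,385.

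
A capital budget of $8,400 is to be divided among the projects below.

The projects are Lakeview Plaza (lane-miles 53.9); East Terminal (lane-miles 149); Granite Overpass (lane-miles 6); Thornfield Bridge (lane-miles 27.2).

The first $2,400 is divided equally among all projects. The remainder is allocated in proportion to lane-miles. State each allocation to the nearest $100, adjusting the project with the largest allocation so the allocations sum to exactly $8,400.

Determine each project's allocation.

Lakeview Plaza: $2,000 | East Terminal: $4,300 | Granite Overpass: $800 | Thornfield Bridge: $1,300

Equal tier: $2,400 ÷ 4 = $600 apiece.
Remainder $6,000 by lane-miles (total 236.1): Lakeview Plaza 1,369.76 → $1,400; East Terminal 3,786.53 → $3,800; Granite Overpass 152.48 → $200; Thornfield Bridge 691.23 → $700.
Rounding difference −$100 on remainder applied to East Terminal.
Totals: Lakeview Plaza $600 + $1,400 = $2,000; East Terminal $600 + $3,700 = $4,300; Granite Overpass $600 + $200 = $800; Thornfield Bridge $600 + $700 = $1,300.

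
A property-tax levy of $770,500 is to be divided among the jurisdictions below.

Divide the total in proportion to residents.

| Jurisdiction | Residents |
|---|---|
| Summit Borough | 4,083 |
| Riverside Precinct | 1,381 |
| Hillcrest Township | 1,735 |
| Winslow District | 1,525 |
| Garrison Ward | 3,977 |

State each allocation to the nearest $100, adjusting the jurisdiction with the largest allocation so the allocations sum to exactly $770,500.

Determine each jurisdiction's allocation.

Combined residents = 12,701.
Unrounded shares: Summit Borough 4,083/12,701 × $770,500 = 247,693.21; Riverside Precinct 1,381/12,701 × $770,500 = 83,777.69; Hillcrest Township 1,735/12,701 × $770,500 = 105,252.93; Winslow District 1,525/12,701 × $770,500 = 92,513.38; Garrison Ward 3,977/12,701 × $770,500 = 241,262.77.
Rounded to nearest $100: Summit Borough $247,700; Riverside Precinct $83,800; Hillcrest Township $105,300; Winslow District $92,500; Garrison Ward $241,300. Sum = $770,600.
Difference $770,500 − $770,600 = −$100 applied to largest allocation (Summit Borough): Summit Borough becomes $247,600.

Summit Borough: $247,600 · Riverside Precinct: $83,800 · Hillcrest Township: $105,300 · Winslow District: $92,500 · Garrison Ward: $241,300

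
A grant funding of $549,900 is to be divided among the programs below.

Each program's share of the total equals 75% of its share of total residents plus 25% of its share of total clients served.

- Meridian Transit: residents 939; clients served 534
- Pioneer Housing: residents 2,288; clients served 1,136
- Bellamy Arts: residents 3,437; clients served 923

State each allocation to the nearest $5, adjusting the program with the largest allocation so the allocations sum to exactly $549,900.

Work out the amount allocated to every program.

Totals — residents 6,664, clients served 2,593.
Combined weights (75% residents + 25% clients served): Meridian Transit 0.1572; Pioneer Housing 0.3670; Bellamy Arts 0.4758.
Raw shares: Meridian Transit 86,424.78; Pioneer Housing 201,829.05; Bellamy Arts 261,646.17.
Rounded to nearest $5: Meridian Transit $86,425; Pioneer Housing $201,830; Bellamy Arts $261,645. Sum = $549,900.
Sum already equals the total — no adjustment.

Meridian Transit: $86,425; Pioneer Housing: $201,830; Bellamy Arts: $261,645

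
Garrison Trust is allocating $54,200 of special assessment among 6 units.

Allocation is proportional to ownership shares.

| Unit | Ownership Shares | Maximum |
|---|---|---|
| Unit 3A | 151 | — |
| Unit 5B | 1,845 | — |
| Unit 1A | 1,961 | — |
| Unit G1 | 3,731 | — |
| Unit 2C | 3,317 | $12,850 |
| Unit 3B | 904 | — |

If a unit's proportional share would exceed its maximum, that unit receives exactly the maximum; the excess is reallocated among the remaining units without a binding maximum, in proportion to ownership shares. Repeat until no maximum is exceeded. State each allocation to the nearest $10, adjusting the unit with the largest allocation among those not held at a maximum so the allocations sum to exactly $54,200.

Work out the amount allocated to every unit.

Unit 3A: $730 · Unit 5B: $8,880 · Unit 1A: $9,440 · Unit G1: $17,950 · Unit 2C: $12,850 · Unit 3B: $4,350

Sum of ownership shares: 11,909.
Unconstrained shares: Unit 3A 687.23; Unit 5B 8,396.93; Unit 1A 8,924.86; Unit G1 16,980.45; Unit 2C 15,096.26; Unit 3B 4,114.27.
Cap binds for Unit 2C ($12,850); remaining pool $41,350 reallocated over remaining ownership shares 8,592.
Shares after redistribution: Unit 3A 726.71 → $730; Unit 5B 8,879.28 → $8,880; Unit 1A 9,437.54 → $9,440; Unit G1 17,955.87 → $17,960; Unit 3B 4,350.61 → $4,350.
Rounding difference −$10 applied to Unit G1 → $17,950.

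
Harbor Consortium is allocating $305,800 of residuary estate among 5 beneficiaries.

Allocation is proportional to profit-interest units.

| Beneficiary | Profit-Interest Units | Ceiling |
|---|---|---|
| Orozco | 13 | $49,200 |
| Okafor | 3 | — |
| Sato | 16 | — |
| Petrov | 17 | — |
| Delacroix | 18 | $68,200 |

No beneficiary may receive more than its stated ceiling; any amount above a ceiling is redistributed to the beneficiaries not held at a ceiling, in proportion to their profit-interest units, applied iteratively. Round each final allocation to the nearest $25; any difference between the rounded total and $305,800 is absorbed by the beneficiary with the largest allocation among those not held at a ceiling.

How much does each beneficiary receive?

Sum of profit-interest units: 67.
Proportional shares (ignoring caps): Orozco 59,334.33; Okafor 13,692.54; Sato 73,026.87; Petrov 77,591.04; Delacroix 82,155.22.
Capped: Orozco ($49,200), Delacroix ($68,200); balance $188,400 reallocated over remaining profit-interest units 36.
Shares after redistribution: Okafor 15,700.00 → $15,700; Sato 83,733.33 → $83,725; Petrov 88,966.67 → $88,975.

Orozco: $49,200 · Okafor: $15,700 · Sato: $83,725 · Petrov: $88,975 · Delacroix: $68,200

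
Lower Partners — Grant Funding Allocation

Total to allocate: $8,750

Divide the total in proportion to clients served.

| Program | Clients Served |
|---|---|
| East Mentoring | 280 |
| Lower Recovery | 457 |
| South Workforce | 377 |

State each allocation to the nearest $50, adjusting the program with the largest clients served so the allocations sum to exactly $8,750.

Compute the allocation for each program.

East Mentoring: $2,200 | Lower Recovery: $3,600 | South Workforce: $2,950

Total clients served = 280 + 457 + 377 = 1,114.
Proportional shares: East Mentoring 2,199.28; Lower Recovery 3,589.54; South Workforce 2,961.18.
After rounding ($50): East Mentoring $2,200; Lower Recovery $3,600; South Workforce $2,950. Sum = $8,750.
Rounded total matches; no reconciliation needed.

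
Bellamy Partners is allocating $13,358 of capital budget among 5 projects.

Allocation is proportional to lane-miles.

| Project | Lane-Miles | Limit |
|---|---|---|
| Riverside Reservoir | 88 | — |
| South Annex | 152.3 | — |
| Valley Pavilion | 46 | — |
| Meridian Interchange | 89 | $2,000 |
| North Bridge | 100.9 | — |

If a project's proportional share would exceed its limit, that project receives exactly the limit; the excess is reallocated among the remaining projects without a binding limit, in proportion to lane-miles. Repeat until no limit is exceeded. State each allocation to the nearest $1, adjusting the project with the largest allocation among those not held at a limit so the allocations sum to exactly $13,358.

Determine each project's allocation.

Riverside Reservoir: $2,581 · South Annex: $4,468 · Valley Pavilion: $1,349 · Meridian Interchange: $2,000 · North Bridge: $2,960

Sum of lane-miles: 476.2.
Proportional shares (ignoring caps): Riverside Reservoir 2,468.51; South Annex 4,272.20; Valley Pavilion 1,290.36; Meridian Interchange 2,496.56; North Bridge 2,830.37.
Capped: Meridian Interchange ($2,000); residual $11,358 reallocated over remaining lane-miles 387.2.
Remaining shares: Riverside Reservoir 2,581.36 → $2,581; South Annex 4,467.52 → $4,468; Valley Pavilion 1,349.35 → $1,349; North Bridge 2,959.77 → $2,960.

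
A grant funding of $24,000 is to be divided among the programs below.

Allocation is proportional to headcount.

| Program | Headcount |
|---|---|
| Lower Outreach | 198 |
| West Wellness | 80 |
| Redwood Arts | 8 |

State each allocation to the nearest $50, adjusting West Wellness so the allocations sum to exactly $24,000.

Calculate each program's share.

Lower Outreach: $16,600 | West Wellness: $6,750 | Redwood Arts: $650

Total headcount = 286.
Unrounded shares: Lower Outreach 198/286 × $24,000 = 16,615.38; West Wellness 80/286 × $24,000 = 6,713.29; Redwood Arts 8/286 × $24,000 = 671.33.
Rounded to nearest $50: Lower Outreach $16,600; West Wellness $6,700; Redwood Arts $650. Sum = $23,950.
Difference $24,000 − $23,950 = +$50 applied to West Wellness: West Wellness becomes $6,750.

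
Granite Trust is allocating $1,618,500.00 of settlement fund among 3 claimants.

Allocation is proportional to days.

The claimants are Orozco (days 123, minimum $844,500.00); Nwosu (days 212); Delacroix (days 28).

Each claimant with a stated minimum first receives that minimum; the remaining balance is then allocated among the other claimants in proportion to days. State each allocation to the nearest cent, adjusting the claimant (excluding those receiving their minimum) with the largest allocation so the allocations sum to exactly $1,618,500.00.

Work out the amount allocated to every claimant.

Orozco: $844,500.00 | Nwosu: $683,700.00 | Delacroix: $90,300.00

Fund the minimums — Orozco $844,500.00. Residual $774,000.00.
Residual split over remaining days 240: Nwosu 683,700.0000 → $683,700.00; Delacroix 90,300.0000 → $90,300.00.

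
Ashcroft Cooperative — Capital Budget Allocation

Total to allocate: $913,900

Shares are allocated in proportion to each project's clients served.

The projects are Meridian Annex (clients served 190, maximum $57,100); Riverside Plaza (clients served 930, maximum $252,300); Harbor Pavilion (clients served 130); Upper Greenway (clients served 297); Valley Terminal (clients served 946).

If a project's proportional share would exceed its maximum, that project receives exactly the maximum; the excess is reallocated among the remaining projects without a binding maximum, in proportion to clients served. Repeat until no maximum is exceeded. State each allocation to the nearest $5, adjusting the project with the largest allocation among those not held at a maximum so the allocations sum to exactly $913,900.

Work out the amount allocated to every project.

Meridian Annex: $57,100; Riverside Plaza: $252,300; Harbor Pavilion: $57,235; Upper Greenway: $130,760; Valley Terminal: $416,505

Total clients served = 2,493.
Unconstrained shares: Meridian Annex 69,651.42; Riverside Plaza 340,925.39; Harbor Pavilion 47,656.24; Upper Greenway 108,876.17; Valley Terminal 346,790.77.
Held at cap: Meridian Annex ($57,100), Riverside Plaza ($252,300); remaining pool $604,500 reallocated over remaining clients served 1,373.
Shares after redistribution: Harbor Pavilion 57,235.98 → $57,235; Upper Greenway 130,762.20 → $130,760; Valley Terminal 416,501.82 → $416,500.
Rounding difference +$5 applied to Valley Terminal → $416,505.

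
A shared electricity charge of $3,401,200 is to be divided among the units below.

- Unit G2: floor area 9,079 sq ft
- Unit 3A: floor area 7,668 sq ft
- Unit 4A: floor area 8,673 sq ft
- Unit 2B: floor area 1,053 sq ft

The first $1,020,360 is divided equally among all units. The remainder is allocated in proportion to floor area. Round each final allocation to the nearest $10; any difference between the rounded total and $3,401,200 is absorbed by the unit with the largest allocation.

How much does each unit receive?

$1,020,360 shared equally gives $255,090 per unit.
Remainder $2,380,840 by floor area (total 26,473): Unit G2 816,516.69 → $816,520; Unit 3A 689,618.90 → $689,620; Unit 4A 780,003.22 → $780,000; Unit 2B 94,701.19 → $94,700.
Totals: Unit G2 $255,090 + $816,520 = $1,071,610; Unit 3A $255,090 + $689,620 = $944,710; Unit 4A $255,090 + $780,000 = $1,035,090; Unit 2B $255,090 + $94,700 = $349,790.

Unit G2: $1,071,610 | Unit 3A: $944,710 | Unit 4A: $1,035,090 | Unit 2B: $349,790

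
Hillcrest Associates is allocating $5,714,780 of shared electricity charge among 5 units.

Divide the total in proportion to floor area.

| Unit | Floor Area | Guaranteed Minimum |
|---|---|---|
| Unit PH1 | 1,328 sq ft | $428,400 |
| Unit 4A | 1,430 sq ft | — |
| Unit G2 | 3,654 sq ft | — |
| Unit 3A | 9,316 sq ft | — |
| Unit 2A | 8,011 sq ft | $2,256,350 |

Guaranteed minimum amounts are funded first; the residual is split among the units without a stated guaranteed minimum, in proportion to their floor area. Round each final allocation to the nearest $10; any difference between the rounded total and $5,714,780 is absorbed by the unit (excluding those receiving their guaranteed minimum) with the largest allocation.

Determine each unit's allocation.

Guaranteed amounts: Unit PH1 $428,400; Unit 2A $2,256,350. Balance $3,030,030.
Balance split over remaining floor area 14,400: Unit 4A 300,898.81 → $300,900; Unit G2 768,870.11 → $768,870; Unit 3A 1,960,261.07 → $1,960,260.

Unit PH1: $428,400; Unit 4A: $300,900; Unit G2: $768,870; Unit 3A: $1,960,260; Unit 2A: $2,256,350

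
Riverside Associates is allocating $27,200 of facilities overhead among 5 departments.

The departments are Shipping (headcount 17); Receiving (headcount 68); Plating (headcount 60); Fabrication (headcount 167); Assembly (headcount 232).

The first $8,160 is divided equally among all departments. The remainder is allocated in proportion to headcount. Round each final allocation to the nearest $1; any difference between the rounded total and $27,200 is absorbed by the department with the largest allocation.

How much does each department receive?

First tranche $8,160 split equally: $1,632 each.
Remainder $19,040 by headcount (total 544): Shipping 595.00 → $595; Receiving 2,380.00 → $2,380; Plating 2,100.00 → $2,100; Fabrication 5,845.00 → $5,845; Assembly 8,120.00 → $8,120.
Totals: Shipping $1,632 + $595 = $2,227; Receiving $1,632 + $2,380 = $4,012; Plating $1,632 + $2,100 = $3,732; Fabrication $1,632 + $5,845 = $7,477; Assembly $1,632 + $8,120 = $9,752.

Shipping: $2,227 | Receiving: $4,012 | Plating: $3,732 | Fabrication: $7,477 | Assembly: $9,752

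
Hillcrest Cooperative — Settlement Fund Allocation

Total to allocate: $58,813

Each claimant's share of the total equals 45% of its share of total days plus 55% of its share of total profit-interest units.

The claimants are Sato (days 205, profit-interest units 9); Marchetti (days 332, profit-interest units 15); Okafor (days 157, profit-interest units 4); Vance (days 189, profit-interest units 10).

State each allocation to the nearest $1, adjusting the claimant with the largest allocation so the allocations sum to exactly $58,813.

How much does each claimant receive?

Totals — days 883, profit-interest units 38.
Blended shares (45% days + 55% profit-interest units): Sato 0.2347; Marchetti 0.3863; Okafor 0.1379; Vance 0.2411.
Pro-rata amounts: Sato 13,805.56; Marchetti 22,719.53; Okafor 8,110.67; Vance 14,177.24.
At nearest $1: Sato $13,806; Marchetti $22,720; Okafor $8,111; Vance $14,177. Sum = $58,814.
Difference $58,813 − $58,814 = −$1 applied to largest allocation (Marchetti): Marchetti becomes $22,719.

Sato: $13,806 · Marchetti: $22,719 · Okafor: $8,111 · Vance: $14,177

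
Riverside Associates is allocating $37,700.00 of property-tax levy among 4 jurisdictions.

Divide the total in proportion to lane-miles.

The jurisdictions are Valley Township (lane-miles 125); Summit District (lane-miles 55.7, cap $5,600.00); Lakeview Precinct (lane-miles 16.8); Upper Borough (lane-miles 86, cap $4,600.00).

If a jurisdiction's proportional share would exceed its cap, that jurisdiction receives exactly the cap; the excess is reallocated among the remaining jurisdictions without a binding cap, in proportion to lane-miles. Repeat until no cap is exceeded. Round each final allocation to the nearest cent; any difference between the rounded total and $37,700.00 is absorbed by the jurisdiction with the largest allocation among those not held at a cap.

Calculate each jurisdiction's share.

Total lane-miles = 283.5.
Unconstrained shares: Valley Township 16,622.57496; Summit District 7,407.0194; Lakeview Precinct 2,234.0741; Upper Borough 11,436.3316.
Cap binds for Summit District ($5,600.00), Upper Borough ($4,600.00); residual $27,500.00 reallocated over remaining lane-miles 141.8.
Redistributed shares: Valley Township 24,241.8900 → $24,241.89; Lakeview Precinct 3,258.1100 → $3,258.11.

Valley Township: $24,241.89 | Summit District: $5,600.00 | Lakeview Precinct: $3,258.11 | Upper Borough: $4,600.00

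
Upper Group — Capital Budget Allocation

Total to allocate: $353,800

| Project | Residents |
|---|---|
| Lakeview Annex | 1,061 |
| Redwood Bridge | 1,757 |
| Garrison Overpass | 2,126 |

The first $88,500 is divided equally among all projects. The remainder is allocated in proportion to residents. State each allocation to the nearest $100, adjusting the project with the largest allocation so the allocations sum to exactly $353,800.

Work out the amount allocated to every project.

First tranche $88,500 split equally: $29,500 each.
Remainder $265,300 by residents (total 4,944): Lakeview Annex 56,934.32 → $56,900; Redwood Bridge 94,282.38 → $94,300; Garrison Overpass 114,083.29 → $114,100.
Totals: Lakeview Annex $29,500 + $56,900 = $86,400; Redwood Bridge $29,500 + $94,300 = $123,800; Garrison Overpass $29,500 + $114,100 = $143,600.

Lakeview Annex: $86,400 · Redwood Bridge: $123,800 · Garrison Overpass: $143,600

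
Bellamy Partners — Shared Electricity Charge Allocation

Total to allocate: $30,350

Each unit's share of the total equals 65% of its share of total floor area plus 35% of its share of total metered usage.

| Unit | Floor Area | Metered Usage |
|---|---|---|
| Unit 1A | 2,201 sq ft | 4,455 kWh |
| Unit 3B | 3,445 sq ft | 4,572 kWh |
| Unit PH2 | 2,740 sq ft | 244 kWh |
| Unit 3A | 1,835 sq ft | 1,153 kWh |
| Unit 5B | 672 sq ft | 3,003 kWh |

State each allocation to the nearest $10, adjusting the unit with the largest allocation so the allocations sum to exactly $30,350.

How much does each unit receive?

Unit 1A: $7,510 · Unit 3B: $9,850 · Unit PH2: $5,160 · Unit 3A: $4,240 · Unit 5B: $3,590

Totals — floor area 10,893, metered usage 13,427.
Composite weights (65% floor area + 35% metered usage): Unit 1A 0.2475; Unit 3B 0.3247; Unit PH2 0.1699; Unit 3A 0.1396; Unit 5B 0.1184.
Unrounded shares: Unit 1A 7,510.55; Unit 3B 9,856.03; Unit PH2 5,155.25; Unit 3A 4,235.40; Unit 5B 3,592.77.
After rounding ($10): Unit 1A $7,510; Unit 3B $9,860; Unit PH2 $5,160; Unit 3A $4,240; Unit 5B $3,590. Sum = $30,360.
Difference $30,350 − $30,360 = −$10 applied to largest allocation (Unit 3B): Unit 3B becomes $9,850.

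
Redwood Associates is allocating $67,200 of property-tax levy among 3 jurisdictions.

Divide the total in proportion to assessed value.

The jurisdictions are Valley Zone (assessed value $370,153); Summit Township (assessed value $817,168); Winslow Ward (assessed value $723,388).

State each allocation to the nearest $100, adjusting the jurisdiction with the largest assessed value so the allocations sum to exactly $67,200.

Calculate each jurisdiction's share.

Valley Zone: $13,000; Summit Township: $28,800; Winslow Ward: $25,400

Combined assessed value = 1,910,709.
Proportional shares: Valley Zone 370,153/1,910,709 × $67,200 = 13,018.35; Summit Township 817,168/1,910,709 × $67,200 = 28,739.95; Winslow Ward 723,388/1,910,709 × $67,200 = 25,441.69.
At nearest $100: Valley Zone $13,000; Summit Township $28,700; Winslow Ward $25,400. Sum = $67,100.
Difference $67,200 − $67,100 = +$100 applied to largest assessed value (Summit Township): Summit Township becomes $28,800.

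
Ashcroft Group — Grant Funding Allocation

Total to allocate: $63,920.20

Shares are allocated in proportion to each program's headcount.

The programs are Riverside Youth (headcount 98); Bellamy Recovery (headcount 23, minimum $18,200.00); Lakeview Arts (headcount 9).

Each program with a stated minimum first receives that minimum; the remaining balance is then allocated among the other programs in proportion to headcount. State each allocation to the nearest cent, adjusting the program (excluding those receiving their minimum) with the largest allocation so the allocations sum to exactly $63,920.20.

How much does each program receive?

Riverside Youth: $41,874.58 | Bellamy Recovery: $18,200.00 | Lakeview Arts: $3,845.62

Guaranteed amounts: Bellamy Recovery $18,200.00. Residual $45,720.20.
Residual split over remaining headcount 107: Riverside Youth 41,874.5757 → $41,874.58; Lakeview Arts 3,845.6243 → $3,845.62.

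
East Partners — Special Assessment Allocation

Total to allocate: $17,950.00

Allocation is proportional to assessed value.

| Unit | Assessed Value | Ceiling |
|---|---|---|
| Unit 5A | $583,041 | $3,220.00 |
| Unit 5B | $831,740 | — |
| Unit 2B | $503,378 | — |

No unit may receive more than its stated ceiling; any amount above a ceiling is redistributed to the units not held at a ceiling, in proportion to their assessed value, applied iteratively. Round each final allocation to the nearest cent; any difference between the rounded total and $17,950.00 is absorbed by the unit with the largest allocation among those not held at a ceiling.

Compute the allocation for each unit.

Total assessed value = 1,918,159.
Unconstrained shares: Unit 5A 5,456.0576; Unit 5B 7,783.3657; Unit 2B 4,710.5767.
Held at cap: Unit 5A ($3,220.00); remaining pool $14,730.00 reallocated over remaining assessed value 1,335,118.
Shares after redistribution: Unit 5B 9,176.3651 → $9,176.37; Unit 2B 5,553.6349 → $5,553.63.

Unit 5A: $3,220.00; Unit 5B: $9,176.37; Unit 2B: $5,553.63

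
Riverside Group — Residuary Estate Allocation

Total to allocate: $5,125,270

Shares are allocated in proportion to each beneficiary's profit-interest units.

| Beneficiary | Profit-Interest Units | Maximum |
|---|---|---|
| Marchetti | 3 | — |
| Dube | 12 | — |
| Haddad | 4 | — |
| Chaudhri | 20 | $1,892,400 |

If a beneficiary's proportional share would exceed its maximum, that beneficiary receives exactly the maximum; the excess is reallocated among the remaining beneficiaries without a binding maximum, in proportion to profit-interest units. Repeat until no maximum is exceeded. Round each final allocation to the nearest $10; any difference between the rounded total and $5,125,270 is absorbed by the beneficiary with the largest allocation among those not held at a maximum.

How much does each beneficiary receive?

Sum of profit-interest units: 39.
Proportional shares (ignoring caps): Marchetti 394,251.54; Dube 1,577,006.15; Haddad 525,668.72; Chaudhri 2,628,343.59.
Capped: Chaudhri ($1,892,400); residual $3,232,870 reallocated over remaining profit-interest units 19.
Redistributed shares: Marchetti 510,453.16 → $510,450; Dube 2,041,812.63 → $2,041,810; Haddad 680,604.21 → $680,600.
Rounding difference +$10 applied to Dube → $2,041,820.

Marchetti: $510,450 · Dube: $2,041,820 · Haddad: $680,600 · Chaudhri: $1,892,400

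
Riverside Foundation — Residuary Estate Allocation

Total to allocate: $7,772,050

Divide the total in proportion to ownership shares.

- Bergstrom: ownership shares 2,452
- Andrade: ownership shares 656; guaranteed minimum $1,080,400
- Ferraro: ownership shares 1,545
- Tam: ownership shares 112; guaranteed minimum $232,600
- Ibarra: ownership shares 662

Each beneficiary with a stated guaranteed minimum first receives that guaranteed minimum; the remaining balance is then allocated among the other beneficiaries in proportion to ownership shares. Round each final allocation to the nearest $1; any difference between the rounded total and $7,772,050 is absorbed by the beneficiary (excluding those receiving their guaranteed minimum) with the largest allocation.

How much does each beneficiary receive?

Guaranteed amounts: Andrade $1,080,400; Tam $232,600. Remaining pool $6,459,050.
Remaining pool split over remaining ownership shares 4,659: Bergstrom 3,399,354.07 → $3,399,354; Ferraro 2,141,925.79 → $2,141,926; Ibarra 917,770.14 → $917,770.

Bergstrom: $3,399,354 · Andrade: $1,080,400 · Ferraro: $2,141,926 · Tam: $232,600 · Ibarra: $917,770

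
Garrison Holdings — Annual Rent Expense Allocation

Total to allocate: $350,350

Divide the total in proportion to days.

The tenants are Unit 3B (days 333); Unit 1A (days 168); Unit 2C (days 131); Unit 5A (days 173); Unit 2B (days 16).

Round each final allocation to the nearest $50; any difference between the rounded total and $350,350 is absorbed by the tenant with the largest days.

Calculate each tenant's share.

Days total: 333 + 168 + 131 + 173 + 16 = 821.
Pro-rata amounts: Unit 3B 142,102.98; Unit 1A 71,691.60; Unit 2C 55,902.38; Unit 5A 73,825.27; Unit 2B 6,827.77.
After rounding ($50): Unit 3B $142,100; Unit 1A $71,700; Unit 2C $55,900; Unit 5A $73,850; Unit 2B $6,850. Sum = $350,400.
Difference $350,350 − $350,400 = −$50 applied to largest days (Unit 3B): Unit 3B becomes $142,050.

Unit 3B: $142,050 · Unit 1A: $71,700 · Unit 2C: $55,900 · Unit 5A: $73,850 · Unit 2B: $6,850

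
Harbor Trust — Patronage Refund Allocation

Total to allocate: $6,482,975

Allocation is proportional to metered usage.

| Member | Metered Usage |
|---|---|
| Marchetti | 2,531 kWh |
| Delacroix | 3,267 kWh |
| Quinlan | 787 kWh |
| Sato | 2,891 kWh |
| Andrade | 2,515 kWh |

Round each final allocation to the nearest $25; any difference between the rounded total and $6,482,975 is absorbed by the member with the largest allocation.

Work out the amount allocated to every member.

Marchetti: $1,368,400 | Delacroix: $1,766,300 | Quinlan: $425,500 | Sato: $1,563,025 | Andrade: $1,359,750

Metered usage total: 11,991.
Raw shares: Marchetti 2,531/11,991 × $6,482,975 = 1,368,393.77; Delacroix 3,267/11,991 × $6,482,975 = 1,766,314.68; Quinlan 787/11,991 × $6,482,975 = 425,494.23; Sato 2,891/11,991 × $6,482,975 = 1,563,029.00; Andrade 2,515/11,991 × $6,482,975 = 1,359,743.32.
Rounded to nearest $25: Marchetti $1,368,400; Delacroix $1,766,325; Quinlan $425,500; Sato $1,563,025; Andrade $1,359,750. Sum = $6,483,000.
Difference $6,482,975 − $6,483,000 = −$25 applied to largest allocation (Delacroix): Delacroix becomes $1,766,300.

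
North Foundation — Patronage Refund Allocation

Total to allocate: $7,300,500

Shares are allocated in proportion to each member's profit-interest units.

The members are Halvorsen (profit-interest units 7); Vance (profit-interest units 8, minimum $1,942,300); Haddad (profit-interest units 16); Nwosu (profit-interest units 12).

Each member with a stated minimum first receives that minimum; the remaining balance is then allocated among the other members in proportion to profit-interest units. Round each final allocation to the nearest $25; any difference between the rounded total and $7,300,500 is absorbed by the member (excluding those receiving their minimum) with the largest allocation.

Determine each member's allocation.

Halvorsen: $1,071,650 | Vance: $1,942,300 | Haddad: $2,449,450 | Nwosu: $1,837,100

Minimums first: Vance $1,942,300. Balance $5,358,200.
Balance split over remaining profit-interest units 35: Halvorsen 1,071,640.00 → $1,071,650; Haddad 2,449,462.86 → $2,449,475; Nwosu 1,837,097.14 → $1,837,100.
Rounding difference −$25 applied to Haddad → $2,449,450.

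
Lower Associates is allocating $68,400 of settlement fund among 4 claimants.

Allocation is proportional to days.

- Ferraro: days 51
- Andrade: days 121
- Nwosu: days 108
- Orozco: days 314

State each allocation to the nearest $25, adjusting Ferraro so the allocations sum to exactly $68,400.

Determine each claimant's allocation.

Total days = 594.
Proportional shares: Ferraro 51/594 × $68,400 = 5,872.73; Andrade 121/594 × $68,400 = 13,933.33; Nwosu 108/594 × $68,400 = 12,436.36; Orozco 314/594 × $68,400 = 36,157.58.
Rounded to nearest $25: Ferraro $5,875; Andrade $13,925; Nwosu $12,425; Orozco $36,150. Sum = $68,375.
Difference $68,400 − $68,375 = +$25 applied to Ferraro: Ferraro becomes $5,900.

Ferraro: $5,900 | Andrade: $13,925 | Nwosu: $12,425 | Orozco: $36,150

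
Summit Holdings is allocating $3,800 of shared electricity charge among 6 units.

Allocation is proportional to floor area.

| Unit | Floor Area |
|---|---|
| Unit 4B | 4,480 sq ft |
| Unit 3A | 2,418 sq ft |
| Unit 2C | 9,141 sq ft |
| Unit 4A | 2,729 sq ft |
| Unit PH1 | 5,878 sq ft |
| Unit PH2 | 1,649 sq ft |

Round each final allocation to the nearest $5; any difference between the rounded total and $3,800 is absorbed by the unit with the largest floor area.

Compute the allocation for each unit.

Sum of floor area: 4,480 + 2,418 + 9,141 + 2,729 + 5,878 + 1,649 = 26,295.
Raw shares: Unit 4B 647.42; Unit 3A 349.44; Unit 2C 1,321.00; Unit 4A 394.38; Unit PH1 849.45; Unit PH2 238.30.
After rounding ($5): Unit 4B $645; Unit 3A $350; Unit 2C $1,320; Unit 4A $395; Unit PH1 $850; Unit PH2 $240. Sum = $3,800.
Rounded total matches; no reconciliation needed.

Unit 4B: $645 · Unit 3A: $350 · Unit 2C: $1,320 · Unit 4A: $395 · Unit PH1: $850 · Unit PH2: $240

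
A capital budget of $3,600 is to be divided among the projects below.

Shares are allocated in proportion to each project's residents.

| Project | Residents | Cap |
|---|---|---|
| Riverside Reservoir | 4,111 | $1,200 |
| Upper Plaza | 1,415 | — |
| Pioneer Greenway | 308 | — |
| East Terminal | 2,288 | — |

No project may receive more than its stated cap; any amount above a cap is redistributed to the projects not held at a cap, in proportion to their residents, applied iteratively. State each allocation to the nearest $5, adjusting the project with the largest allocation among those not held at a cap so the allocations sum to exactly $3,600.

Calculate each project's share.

Sum of residents: 8,122.
Pro-rata shares before constraints: Riverside Reservoir 1,822.16; Upper Plaza 627.19; Pioneer Greenway 136.52; East Terminal 1,014.13.
Held at cap: Riverside Reservoir ($1,200); balance $2,400 reallocated over remaining residents 4,011.
Remaining shares: Upper Plaza 846.67 → $845; Pioneer Greenway 184.29 → $185; East Terminal 1,369.04 → $1,370.

Riverside Reservoir: $1,200 · Upper Plaza: $845 · Pioneer Greenway: $185 · East Terminal: $1,370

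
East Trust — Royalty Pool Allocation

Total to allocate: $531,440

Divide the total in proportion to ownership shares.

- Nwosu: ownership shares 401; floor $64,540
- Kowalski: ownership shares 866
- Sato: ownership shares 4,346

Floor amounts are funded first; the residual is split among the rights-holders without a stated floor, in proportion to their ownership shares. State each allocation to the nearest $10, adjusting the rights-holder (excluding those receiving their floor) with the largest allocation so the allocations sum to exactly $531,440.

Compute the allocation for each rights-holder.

Minimums first: Nwosu $64,540. Balance $466,900.
Balance split over remaining ownership shares 5,212: Kowalski 77,577.78 → $77,580; Sato 389,322.22 → $389,320.

Nwosu: $64,540; Kowalski: $77,580; Sato: $389,320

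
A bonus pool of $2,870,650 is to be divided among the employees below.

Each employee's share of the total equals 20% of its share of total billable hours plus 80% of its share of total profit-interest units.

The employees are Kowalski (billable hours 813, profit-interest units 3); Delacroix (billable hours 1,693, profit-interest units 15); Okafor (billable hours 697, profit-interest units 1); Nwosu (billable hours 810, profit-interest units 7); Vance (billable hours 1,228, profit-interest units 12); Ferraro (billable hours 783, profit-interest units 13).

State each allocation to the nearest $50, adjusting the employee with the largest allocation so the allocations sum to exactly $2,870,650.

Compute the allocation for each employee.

Kowalski: $212,550; Delacroix: $836,850; Okafor: $111,450; Nwosu: $392,400; Vance: $657,400; Ferraro: $660,000

Billable hours total 6,024; profit-interest units total 51.
Composite weights (20% billable hours + 80% profit-interest units): Kowalski 0.0741; Delacroix 0.2915; Okafor 0.0388; Nwosu 0.1367; Vance 0.2290; Ferraro 0.2299.
Raw shares: Kowalski 212,574.09; Delacroix 836,801.99; Okafor 111,458.86; Nwosu 392,407.38; Vance 657,394.77; Ferraro 660,012.91.
After rounding ($50): Kowalski $212,550; Delacroix $836,800; Okafor $111,450; Nwosu $392,400; Vance $657,400; Ferraro $660,000. Sum = $2,870,600.
Difference $2,870,650 − $2,870,600 = +$50 applied to largest allocation (Delacroix): Delacroix becomes $836,850.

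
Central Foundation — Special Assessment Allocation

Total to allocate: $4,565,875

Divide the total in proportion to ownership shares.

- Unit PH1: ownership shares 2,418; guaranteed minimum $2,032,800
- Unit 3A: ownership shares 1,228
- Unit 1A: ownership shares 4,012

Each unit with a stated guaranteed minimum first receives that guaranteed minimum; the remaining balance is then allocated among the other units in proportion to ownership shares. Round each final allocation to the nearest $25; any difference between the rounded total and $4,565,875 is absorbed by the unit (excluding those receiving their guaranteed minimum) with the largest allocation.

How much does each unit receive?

Fund the minimums — Unit PH1 $2,032,800. Balance $2,533,075.
Balance split over remaining ownership shares 5,240: Unit 3A 593,629.03 → $593,625; Unit 1A 1,939,445.97 → $1,939,450.

Unit PH1: $2,032,800 · Unit 3A: $593,625 · Unit 1A: $1,939,450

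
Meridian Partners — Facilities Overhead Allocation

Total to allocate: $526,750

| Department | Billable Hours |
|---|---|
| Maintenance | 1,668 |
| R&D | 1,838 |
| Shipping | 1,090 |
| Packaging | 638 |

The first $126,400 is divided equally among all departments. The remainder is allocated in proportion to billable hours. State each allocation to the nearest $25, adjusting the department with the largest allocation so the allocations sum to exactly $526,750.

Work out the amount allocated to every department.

Maintenance: $159,175; R&D: $172,200; Shipping: $114,975; Packaging: $80,400

Equal tier: $126,400 ÷ 4 = $31,600 apiece.
Remainder $400,350 by billable hours (total 5,234): Maintenance 127,585.75 → $127,575; R&D 140,589.09 → $140,600; Shipping 83,374.38 → $83,375; Packaging 48,800.78 → $48,800.
Totals: Maintenance $31,600 + $127,575 = $159,175; R&D $31,600 + $140,600 = $172,200; Shipping $31,600 + $83,375 = $114,975; Packaging $31,600 + $48,800 = $80,400.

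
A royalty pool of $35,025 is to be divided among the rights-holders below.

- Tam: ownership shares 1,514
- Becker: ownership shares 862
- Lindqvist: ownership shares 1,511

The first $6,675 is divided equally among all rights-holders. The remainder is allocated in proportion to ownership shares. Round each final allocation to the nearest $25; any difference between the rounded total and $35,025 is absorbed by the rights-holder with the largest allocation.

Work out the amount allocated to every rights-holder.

Equal tier: $6,675 ÷ 3 = $2,225 apiece.
Remainder $28,350 by ownership shares (total 3,887): Tam 11,042.42 → $11,050; Becker 6,287.03 → $6,275; Lindqvist 11,020.54 → $11,025.
Totals: Tam $2,225 + $11,050 = $13,275; Becker $2,225 + $6,275 = $8,500; Lindqvist $2,225 + $11,025 = $13,250.

Tam: $13,275; Becker: $8,500; Lindqvist: $13,250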